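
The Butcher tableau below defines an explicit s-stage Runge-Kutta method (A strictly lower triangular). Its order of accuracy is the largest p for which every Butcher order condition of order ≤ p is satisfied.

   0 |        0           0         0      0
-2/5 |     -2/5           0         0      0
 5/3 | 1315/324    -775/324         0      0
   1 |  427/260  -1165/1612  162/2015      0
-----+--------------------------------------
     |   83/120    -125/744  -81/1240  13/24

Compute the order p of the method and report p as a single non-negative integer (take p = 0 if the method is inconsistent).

4

b = (83/120, -125/744, -81/1240, 13/24)
c = (0, -2/5, 5/3, 1)
Ac = (0, 0, 155/162, 11/26)
Σ b_i: 83/120·1 + (-125/744)·1 + (-81/1240)·1 + 13/24·1 = 1 ✓
b·c: (-125/744)·(-2/5) + (-81/1240)·5/3 + 13/24·1 = 1/2 ✓
b·c²: (-125/744)·4/25 + (-81/1240)·25/9 + 13/24·1 = 1/3 ✓
b·Ac: (-81/1240)·155/162 + 13/24·11/26 = 1/6 ✓
b·c³: (-125/744)·(-8/125) + (-81/1240)·125/27 + 13/24·1 = 1/4 ✓
b·(c∘Ac): (-81/1240)·775/486 + 13/24·11/26 = 1/8 ✓
b·Ac²: (-81/1240)·(-31/81) + 13/24·7/65 = 1/12 ✓
b·A²c: 13/24·1/13 = 1/24 ✓; 4 stages ⇒ order 4.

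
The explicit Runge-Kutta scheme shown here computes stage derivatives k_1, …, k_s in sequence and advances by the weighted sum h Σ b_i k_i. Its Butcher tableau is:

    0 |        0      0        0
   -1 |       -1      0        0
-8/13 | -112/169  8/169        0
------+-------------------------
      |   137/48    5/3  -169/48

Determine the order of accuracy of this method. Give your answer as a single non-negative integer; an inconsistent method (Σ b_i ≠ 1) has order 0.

3

b = (137/48, 5/3, -169/48)
c = (0, -1, -8/13)
Ac = (0, 0, -8/169)
Σ b_i: 137/48·1 + 5/3·1 + (-169/48)·1 = 1 ✓
b·c: 5/3·(-1) + (-169/48)·(-8/13) = 1/2 ✓
b·c²: 5/3·1 + (-169/48)·64/169 = 1/3 ✓
b·Ac: (-169/48)·(-8/169) = 1/6 ✓; 3 stages ⇒ order 3.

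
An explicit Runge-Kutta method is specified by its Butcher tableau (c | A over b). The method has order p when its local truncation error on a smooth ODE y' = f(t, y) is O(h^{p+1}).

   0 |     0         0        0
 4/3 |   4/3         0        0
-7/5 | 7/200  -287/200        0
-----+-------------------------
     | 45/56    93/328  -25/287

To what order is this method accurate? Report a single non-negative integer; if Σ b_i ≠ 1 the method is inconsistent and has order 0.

b = (45/56, 93/328, -25/287)
c = (0, 4/3, -7/5)
Ac = (0, 0, -287/150)
Σ b_i: 45/56·1 + 93/328·1 + (-25/287)·1 = 1 ✓
b·c: 93/328·4/3 + (-25/287)·(-7/5) = 1/2 ✓
b·c²: 93/328·16/9 + (-25/287)·49/25 = 1/3 ✓
b·Ac: (-25/287)·(-287/150) = 1/6 ✓; 3 stages ⇒ order 3.

3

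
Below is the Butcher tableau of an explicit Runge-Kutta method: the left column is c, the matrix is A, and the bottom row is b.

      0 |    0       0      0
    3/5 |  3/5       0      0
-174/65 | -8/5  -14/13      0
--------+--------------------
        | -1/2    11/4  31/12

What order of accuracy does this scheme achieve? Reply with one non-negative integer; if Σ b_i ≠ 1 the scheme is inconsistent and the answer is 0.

b = (-1/2, 11/4, 31/12)
c = (0, 3/5, -174/65)
Ac = (0, 0, -42/65)
Σ b_i: (-1/2)·1 + 11/4·1 + 31/12·1 = 29/6 ≠ 1 ⇒ order 0.

0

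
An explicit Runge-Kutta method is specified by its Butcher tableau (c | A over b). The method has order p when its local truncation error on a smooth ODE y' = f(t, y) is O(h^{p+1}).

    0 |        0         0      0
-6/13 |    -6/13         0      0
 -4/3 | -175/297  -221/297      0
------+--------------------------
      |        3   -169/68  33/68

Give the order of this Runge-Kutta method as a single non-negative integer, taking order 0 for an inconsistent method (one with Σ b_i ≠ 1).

b = (3, -169/68, 33/68)
c = (0, -6/13, -4/3)
Ac = (0, 0, 34/99)
Σ b_i: 3·1 + (-169/68)·1 + 33/68·1 = 1 ✓
b·c: (-169/68)·(-6/13) + 33/68·(-4/3) = 1/2 ✓
b·c²: (-169/68)·36/169 + 33/68·16/9 = 1/3 ✓
b·Ac: 33/68·34/99 = 1/6 ✓; 3 stages ⇒ order 3.

3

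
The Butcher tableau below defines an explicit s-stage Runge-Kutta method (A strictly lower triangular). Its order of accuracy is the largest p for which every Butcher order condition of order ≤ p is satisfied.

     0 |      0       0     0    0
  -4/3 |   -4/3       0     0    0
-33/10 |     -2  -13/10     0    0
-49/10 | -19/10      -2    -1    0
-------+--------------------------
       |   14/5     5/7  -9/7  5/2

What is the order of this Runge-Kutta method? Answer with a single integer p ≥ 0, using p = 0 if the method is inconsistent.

0

b = (14/5, 5/7, -9/7, 5/2)
c = (0, -4/3, -33/10, -49/10)
Ac = (0, 0, 26/15, 179/30)
Σ b_i: 14/5·1 + 5/7·1 + (-9/7)·1 + 5/2·1 = 331/70 ≠ 1 ⇒ order 0.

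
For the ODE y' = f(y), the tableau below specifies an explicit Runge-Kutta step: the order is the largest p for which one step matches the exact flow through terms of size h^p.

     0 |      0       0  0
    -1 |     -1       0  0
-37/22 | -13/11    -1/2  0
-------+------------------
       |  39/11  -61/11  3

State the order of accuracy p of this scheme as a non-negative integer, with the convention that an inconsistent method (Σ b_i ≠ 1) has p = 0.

2

b = (39/11, -61/11, 3)
c = (0, -1, -37/22)
Ac = (0, 0, 1/2)
Σ b_i: 39/11·1 + (-61/11)·1 + 3·1 = 1 ✓
b·c: (-61/11)·(-1) + 3·(-37/22) = 1/2 ✓
b·c²: (-61/11)·1 + 3·1369/484 = 1423/484 ≠ 1/3 ⇒ order 2.
b·Ac: 3·1/2 = 3/2 ≠ 1/6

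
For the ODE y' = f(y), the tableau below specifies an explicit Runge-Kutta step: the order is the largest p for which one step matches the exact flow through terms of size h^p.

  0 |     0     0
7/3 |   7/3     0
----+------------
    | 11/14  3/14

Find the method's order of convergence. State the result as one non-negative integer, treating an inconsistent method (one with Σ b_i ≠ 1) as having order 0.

b = (11/14, 3/14)
c = (0, 7/3)
Σ b_i: 11/14·1 + 3/14·1 = 1 ✓
b·c: 3/14·7/3 = 1/2 ✓; 2 stages ⇒ order 2.

2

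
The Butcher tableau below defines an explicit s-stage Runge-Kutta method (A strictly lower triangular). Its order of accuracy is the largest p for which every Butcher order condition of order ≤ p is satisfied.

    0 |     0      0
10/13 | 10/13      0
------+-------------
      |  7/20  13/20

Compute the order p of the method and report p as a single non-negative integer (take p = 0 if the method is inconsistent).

2

b = (7/20, 13/20)
c = (0, 10/13)
Σ b_i: 7/20·1 + 13/20·1 = 1 ✓
b·c: 13/20·10/13 = 1/2 ✓; 2 stages ⇒ order 2.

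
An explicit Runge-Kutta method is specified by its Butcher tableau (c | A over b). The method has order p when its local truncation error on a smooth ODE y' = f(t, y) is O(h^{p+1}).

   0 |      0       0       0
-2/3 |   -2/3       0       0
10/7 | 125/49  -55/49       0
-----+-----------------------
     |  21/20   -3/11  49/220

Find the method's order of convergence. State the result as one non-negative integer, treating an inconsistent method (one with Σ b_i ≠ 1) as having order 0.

3

b = (21/20, -3/11, 49/220)
c = (0, -2/3, 10/7)
Ac = (0, 0, 110/147)
Σ b_i: 21/20·1 + (-3/11)·1 + 49/220·1 = 1 ✓
b·c: (-3/11)·(-2/3) + 49/220·10/7 = 1/2 ✓
b·c²: (-3/11)·4/9 + 49/220·100/49 = 1/3 ✓
b·Ac: 49/220·110/147 = 1/6 ✓; 3 stages ⇒ order 3.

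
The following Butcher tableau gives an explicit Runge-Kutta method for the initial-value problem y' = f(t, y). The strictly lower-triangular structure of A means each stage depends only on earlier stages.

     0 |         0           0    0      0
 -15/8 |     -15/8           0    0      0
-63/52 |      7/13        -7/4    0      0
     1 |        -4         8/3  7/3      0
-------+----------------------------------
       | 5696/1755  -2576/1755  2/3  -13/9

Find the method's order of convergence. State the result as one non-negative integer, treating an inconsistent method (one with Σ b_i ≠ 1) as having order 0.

b = (5696/1755, -2576/1755, 2/3, -13/9)
c = (0, -15/8, -63/52, 1)
Ac = (0, 0, 105/32, -407/52)
Σ b_i: 5696/1755·1 + (-2576/1755)·1 + 2/3·1 + (-13/9)·1 = 1 ✓
b·c: (-2576/1755)·(-15/8) + 2/3·(-63/52) + (-13/9)·1 = 1/2 ✓
b·c²: (-2576/1755)·225/64 + 2/3·3969/2704 + (-13/9)·1 = -68459/12168 ≠ 1/3 ⇒ order 2.
b·Ac: 2/3·105/32 + (-13/9)·(-407/52) = 1943/144 ≠ 1/6

2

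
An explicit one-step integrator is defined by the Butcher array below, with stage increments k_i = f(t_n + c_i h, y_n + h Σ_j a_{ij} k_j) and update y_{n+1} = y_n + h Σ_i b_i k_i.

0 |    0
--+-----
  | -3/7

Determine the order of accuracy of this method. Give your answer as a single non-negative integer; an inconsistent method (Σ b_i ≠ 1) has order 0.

b = (-3/7)
c = (0)
Σ b_i: (-3/7)·1 = -3/7 ≠ 1 ⇒ order 0.

0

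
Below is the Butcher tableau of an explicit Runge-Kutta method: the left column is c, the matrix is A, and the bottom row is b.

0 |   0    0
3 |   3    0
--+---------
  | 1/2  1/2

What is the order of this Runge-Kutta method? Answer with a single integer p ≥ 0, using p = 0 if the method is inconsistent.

1

b = (1/2, 1/2)
c = (0, 3)
Σ b_i: 1/2·1 + 1/2·1 = 1 ✓
b·c: 1/2·3 = 3/2 ≠ 1/2 ⇒ order 1.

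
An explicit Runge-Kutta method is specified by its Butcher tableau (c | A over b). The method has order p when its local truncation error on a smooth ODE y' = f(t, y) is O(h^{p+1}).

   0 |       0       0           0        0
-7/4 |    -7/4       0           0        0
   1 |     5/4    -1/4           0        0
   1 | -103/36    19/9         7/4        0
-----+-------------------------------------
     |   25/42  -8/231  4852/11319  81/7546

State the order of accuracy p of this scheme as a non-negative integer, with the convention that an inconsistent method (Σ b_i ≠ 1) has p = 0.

b = (25/42, -8/231, 4852/11319, 81/7546)
c = (0, -7/4, 1, 1)
Ac = (0, 0, 7/16, -35/18)
Σ b_i: 25/42·1 + (-8/231)·1 + 4852/11319·1 + 81/7546·1 = 1 ✓
b·c: (-8/231)·(-7/4) + 4852/11319·1 + 81/7546·1 = 1/2 ✓
b·c²: (-8/231)·49/16 + 4852/11319·1 + 81/7546·1 = 1/3 ✓
b·Ac: 4852/11319·7/16 + 81/7546·(-35/18) = 1/6 ✓
b·c³: (-8/231)·(-343/64) + 4852/11319·1 + 81/7546·1 = 5/8 ≠ 1/4 ⇒ order 3.
b·(c∘Ac): 4852/11319·7/16 + 81/7546·(-35/18) = 1/6 ≠ 1/8
b·Ac²: 4852/11319·(-49/64) + 81/7546·1183/144 = -1129/4704 ≠ 1/12
b·A²c: 81/7546·49/64 = 81/9856 ≠ 1/24

3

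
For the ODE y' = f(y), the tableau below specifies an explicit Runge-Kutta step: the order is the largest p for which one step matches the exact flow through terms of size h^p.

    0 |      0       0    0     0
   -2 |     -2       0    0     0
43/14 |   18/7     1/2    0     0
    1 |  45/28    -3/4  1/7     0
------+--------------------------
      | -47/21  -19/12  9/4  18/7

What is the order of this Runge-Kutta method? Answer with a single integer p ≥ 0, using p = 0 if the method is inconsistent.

b = (-47/21, -19/12, 9/4, 18/7)
c = (0, -2, 43/14, 1)
Ac = (0, 0, -1, 95/49)
Σ b_i: (-47/21)·1 + (-19/12)·1 + 9/4·1 + 18/7·1 = 1 ✓
b·c: (-19/12)·(-2) + 9/4·43/14 + 18/7·1 = 2125/168 ≠ 1/2 ⇒ order 1.

1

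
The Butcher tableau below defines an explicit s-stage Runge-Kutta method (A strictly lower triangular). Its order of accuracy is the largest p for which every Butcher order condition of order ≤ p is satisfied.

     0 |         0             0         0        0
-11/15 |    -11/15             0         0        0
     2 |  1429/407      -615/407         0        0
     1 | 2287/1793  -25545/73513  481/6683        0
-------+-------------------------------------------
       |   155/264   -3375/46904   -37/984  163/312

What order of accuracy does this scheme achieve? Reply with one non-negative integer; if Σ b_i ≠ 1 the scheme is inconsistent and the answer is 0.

b = (155/264, -3375/46904, -37/984, 163/312)
c = (0, -11/15, 2, 1)
Ac = (0, 0, 41/37, 65/163)
Σ b_i: 155/264·1 + (-3375/46904)·1 + (-37/984)·1 + 163/312·1 = 1 ✓
b·c: (-3375/46904)·(-11/15) + (-37/984)·2 + 163/312·1 = 1/2 ✓
b·c²: (-3375/46904)·121/225 + (-37/984)·4 + 163/312·1 = 1/3 ✓
b·Ac: (-37/984)·41/37 + 163/312·65/163 = 1/6 ✓
b·c³: (-3375/46904)·(-1331/3375) + (-37/984)·8 + 163/312·1 = 1/4 ✓
b·(c∘Ac): (-37/984)·82/37 + 163/312·65/163 = 1/8 ✓
b·Ac²: (-37/984)·(-451/555) + 163/312·247/2445 = 1/12 ✓
b·A²c: 163/312·13/163 = 1/24 ✓; 4 stages ⇒ order 4.

4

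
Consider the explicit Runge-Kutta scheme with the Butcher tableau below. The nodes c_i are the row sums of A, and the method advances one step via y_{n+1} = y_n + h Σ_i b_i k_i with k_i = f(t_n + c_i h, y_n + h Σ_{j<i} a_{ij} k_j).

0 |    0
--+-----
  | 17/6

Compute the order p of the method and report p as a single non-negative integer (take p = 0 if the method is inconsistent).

b = (17/6)
c = (0)
Σ b_i: 17/6·1 = 17/6 ≠ 1 ⇒ order 0.

0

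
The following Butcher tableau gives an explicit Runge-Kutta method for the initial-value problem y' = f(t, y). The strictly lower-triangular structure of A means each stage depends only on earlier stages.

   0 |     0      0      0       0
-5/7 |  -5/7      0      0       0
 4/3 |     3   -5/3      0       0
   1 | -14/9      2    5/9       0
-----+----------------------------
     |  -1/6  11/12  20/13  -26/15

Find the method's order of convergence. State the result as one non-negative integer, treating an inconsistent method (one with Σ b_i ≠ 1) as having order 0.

b = (-1/6, 11/12, 20/13, -26/15)
c = (0, -5/7, 4/3, 1)
Ac = (0, 0, 25/21, -130/189)
Σ b_i: (-1/6)·1 + 11/12·1 + 20/13·1 + (-26/15)·1 = 433/780 ≠ 1 ⇒ order 0.

0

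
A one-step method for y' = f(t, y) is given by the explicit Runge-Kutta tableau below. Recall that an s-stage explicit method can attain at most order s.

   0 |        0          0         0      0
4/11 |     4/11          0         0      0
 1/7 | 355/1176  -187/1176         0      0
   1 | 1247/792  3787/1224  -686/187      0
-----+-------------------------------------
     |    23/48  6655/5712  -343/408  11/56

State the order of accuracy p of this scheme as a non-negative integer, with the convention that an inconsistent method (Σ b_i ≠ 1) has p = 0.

b = (23/48, 6655/5712, -343/408, 11/56)
c = (0, 4/11, 1/7, 1)
Ac = (0, 0, -17/294, 119/198)
Σ b_i: 23/48·1 + 6655/5712·1 + (-343/408)·1 + 11/56·1 = 1 ✓
b·c: 6655/5712·4/11 + (-343/408)·1/7 + 11/56·1 = 1/2 ✓
b·c²: 6655/5712·16/121 + (-343/408)·1/49 + 11/56·1 = 1/3 ✓
b·Ac: (-343/408)·(-17/294) + 11/56·119/198 = 1/6 ✓
b·c³: 6655/5712·64/1331 + (-343/408)·1/343 + 11/56·1 = 1/4 ✓
b·(c∘Ac): (-343/408)·(-17/2058) + 11/56·119/198 = 1/8 ✓
b·Ac²: (-343/408)·(-34/1617) + 11/56·364/1089 = 1/12 ✓
b·A²c: 11/56·7/33 = 1/24 ✓; 4 stages ⇒ order 4.

4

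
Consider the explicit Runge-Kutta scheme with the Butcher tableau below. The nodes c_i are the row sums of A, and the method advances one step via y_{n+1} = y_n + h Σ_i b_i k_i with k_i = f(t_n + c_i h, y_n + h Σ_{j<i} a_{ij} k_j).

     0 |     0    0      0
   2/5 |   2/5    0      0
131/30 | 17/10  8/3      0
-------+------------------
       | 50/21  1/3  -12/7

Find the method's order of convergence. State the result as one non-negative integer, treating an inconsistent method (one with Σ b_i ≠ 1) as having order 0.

1

b = (50/21, 1/3, -12/7)
c = (0, 2/5, 131/30)
Ac = (0, 0, 16/15)
Σ b_i: 50/21·1 + 1/3·1 + (-12/7)·1 = 1 ✓
b·c: 1/3·2/5 + (-12/7)·131/30 = -772/105 ≠ 1/2 ⇒ order 1.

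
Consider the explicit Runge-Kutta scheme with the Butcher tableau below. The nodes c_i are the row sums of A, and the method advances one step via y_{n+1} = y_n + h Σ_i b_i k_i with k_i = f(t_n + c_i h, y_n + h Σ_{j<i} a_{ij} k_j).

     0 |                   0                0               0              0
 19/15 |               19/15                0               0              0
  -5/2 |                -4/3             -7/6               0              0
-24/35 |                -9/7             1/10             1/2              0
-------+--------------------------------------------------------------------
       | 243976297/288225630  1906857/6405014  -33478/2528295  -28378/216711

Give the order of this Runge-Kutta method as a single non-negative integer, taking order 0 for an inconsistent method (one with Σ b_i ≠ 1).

3

b = (243976297/288225630, 1906857/6405014, -33478/2528295, -28378/216711)
c = (0, 19/15, -5/2, -24/35)
Ac = (0, 0, -133/90, -337/300)
Σ b_i: 243976297/288225630·1 + 1906857/6405014·1 + (-33478/2528295)·1 + (-28378/216711)·1 = 1 ✓
b·c: 1906857/6405014·19/15 + (-33478/2528295)·(-5/2) + (-28378/216711)·(-24/35) = 1/2 ✓
b·c²: 1906857/6405014·361/225 + (-33478/2528295)·25/4 + (-28378/216711)·576/1225 = 1/3 ✓
b·Ac: (-33478/2528295)·(-133/90) + (-28378/216711)·(-337/300) = 1/6 ✓
b·c³: 1906857/6405014·6859/3375 + (-33478/2528295)·(-125/8) + (-28378/216711)·(-13824/42875) = 100779673/117987100 ≠ 1/4 ⇒ order 3.
b·(c∘Ac): (-33478/2528295)·133/36 + (-28378/216711)·674/875 = -24345401/162533250 ≠ 1/8
b·Ac²: (-33478/2528295)·(-2527/1350) + (-28378/216711)·29569/9000 = -5271779/13002660 ≠ 1/12
b·A²c: (-28378/216711)·(-133/180) = 1887137/19503990 ≠ 1/24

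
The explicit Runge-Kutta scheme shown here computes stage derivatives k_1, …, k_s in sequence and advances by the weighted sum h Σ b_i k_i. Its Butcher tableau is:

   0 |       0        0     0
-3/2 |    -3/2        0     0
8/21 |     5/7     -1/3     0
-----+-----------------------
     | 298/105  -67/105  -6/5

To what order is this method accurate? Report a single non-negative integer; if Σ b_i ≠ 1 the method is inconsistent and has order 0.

b = (298/105, -67/105, -6/5)
c = (0, -3/2, 8/21)
Ac = (0, 0, 1/2)
Σ b_i: 298/105·1 + (-67/105)·1 + (-6/5)·1 = 1 ✓
b·c: (-67/105)·(-3/2) + (-6/5)·8/21 = 1/2 ✓
b·c²: (-67/105)·9/4 + (-6/5)·64/441 = -4733/2940 ≠ 1/3 ⇒ order 2.
b·Ac: (-6/5)·1/2 = -3/5 ≠ 1/6

2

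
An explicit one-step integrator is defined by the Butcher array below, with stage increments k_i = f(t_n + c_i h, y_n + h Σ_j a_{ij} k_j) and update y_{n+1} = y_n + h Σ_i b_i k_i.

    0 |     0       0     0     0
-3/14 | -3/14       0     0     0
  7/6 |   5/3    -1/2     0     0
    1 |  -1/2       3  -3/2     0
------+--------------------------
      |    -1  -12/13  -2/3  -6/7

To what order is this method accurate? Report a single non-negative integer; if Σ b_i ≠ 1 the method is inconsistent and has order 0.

b = (-1, -12/13, -2/3, -6/7)
c = (0, -3/14, 7/6, 1)
Ac = (0, 0, 3/28, -67/28)
Σ b_i: (-1)·1 + (-12/13)·1 + (-2/3)·1 + (-6/7)·1 = -941/273 ≠ 1 ⇒ order 0.

0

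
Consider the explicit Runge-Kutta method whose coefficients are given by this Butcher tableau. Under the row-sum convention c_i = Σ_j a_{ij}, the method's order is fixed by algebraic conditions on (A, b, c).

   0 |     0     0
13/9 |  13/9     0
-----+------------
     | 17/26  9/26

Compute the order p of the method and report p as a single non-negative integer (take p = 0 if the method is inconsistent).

2

b = (17/26, 9/26)
c = (0, 13/9)
Σ b_i: 17/26·1 + 9/26·1 = 1 ✓
b·c: 9/26·13/9 = 1/2 ✓; 2 stages ⇒ order 2.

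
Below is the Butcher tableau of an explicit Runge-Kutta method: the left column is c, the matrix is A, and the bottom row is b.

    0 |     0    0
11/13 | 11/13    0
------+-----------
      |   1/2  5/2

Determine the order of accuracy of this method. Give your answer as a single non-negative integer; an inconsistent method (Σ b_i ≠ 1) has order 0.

b = (1/2, 5/2)
c = (0, 11/13)
Σ b_i: 1/2·1 + 5/2·1 = 3 ≠ 1 ⇒ order 0.

0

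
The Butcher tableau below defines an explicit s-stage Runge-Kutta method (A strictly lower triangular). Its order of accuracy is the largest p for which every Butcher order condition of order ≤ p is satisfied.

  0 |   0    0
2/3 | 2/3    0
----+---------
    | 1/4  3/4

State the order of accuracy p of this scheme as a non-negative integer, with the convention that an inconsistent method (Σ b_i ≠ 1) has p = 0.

b = (1/4, 3/4)
c = (0, 2/3)
Σ b_i: 1/4·1 + 3/4·1 = 1 ✓
b·c: 3/4·2/3 = 1/2 ✓; 2 stages ⇒ order 2.

2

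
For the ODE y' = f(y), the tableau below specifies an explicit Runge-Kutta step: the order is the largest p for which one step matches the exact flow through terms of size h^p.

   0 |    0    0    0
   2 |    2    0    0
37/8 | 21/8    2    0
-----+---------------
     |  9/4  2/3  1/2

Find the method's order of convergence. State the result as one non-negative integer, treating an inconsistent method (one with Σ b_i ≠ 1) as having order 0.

0

b = (9/4, 2/3, 1/2)
c = (0, 2, 37/8)
Ac = (0, 0, 4)
Σ b_i: 9/4·1 + 2/3·1 + 1/2·1 = 41/12 ≠ 1 ⇒ order 0.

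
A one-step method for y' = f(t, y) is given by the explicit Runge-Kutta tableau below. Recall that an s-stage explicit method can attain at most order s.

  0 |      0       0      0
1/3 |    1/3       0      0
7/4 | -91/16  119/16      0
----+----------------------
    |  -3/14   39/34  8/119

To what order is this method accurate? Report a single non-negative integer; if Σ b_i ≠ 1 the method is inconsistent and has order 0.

3

b = (-3/14, 39/34, 8/119)
c = (0, 1/3, 7/4)
Ac = (0, 0, 119/48)
Σ b_i: (-3/14)·1 + 39/34·1 + 8/119·1 = 1 ✓
b·c: 39/34·1/3 + 8/119·7/4 = 1/2 ✓
b·c²: 39/34·1/9 + 8/119·49/16 = 1/3 ✓
b·Ac: 8/119·119/48 = 1/6 ✓; 3 stages ⇒ order 3.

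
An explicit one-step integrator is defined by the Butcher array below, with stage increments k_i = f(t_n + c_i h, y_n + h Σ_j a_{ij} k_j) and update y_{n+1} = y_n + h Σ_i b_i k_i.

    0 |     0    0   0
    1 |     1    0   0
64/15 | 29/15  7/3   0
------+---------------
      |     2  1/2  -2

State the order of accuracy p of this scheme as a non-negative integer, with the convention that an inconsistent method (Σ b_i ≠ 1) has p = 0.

b = (2, 1/2, -2)
c = (0, 1, 64/15)
Ac = (0, 0, 7/3)
Σ b_i: 2·1 + 1/2·1 + (-2)·1 = 1/2 ≠ 1 ⇒ order 0.

0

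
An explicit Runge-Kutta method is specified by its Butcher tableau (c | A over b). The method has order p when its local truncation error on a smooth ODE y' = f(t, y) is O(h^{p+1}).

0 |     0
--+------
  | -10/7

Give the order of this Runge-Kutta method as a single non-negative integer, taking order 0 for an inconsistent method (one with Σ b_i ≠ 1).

0

b = (-10/7)
c = (0)
Σ b_i: (-10/7)·1 = -10/7 ≠ 1 ⇒ order 0.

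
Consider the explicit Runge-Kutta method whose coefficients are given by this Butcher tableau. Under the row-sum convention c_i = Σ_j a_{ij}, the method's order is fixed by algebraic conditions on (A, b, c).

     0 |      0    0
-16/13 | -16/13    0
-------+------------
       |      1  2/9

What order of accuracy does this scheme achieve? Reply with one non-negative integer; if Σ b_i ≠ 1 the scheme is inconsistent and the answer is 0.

b = (1, 2/9)
c = (0, -16/13)
Σ b_i: 1·1 + 2/9·1 = 11/9 ≠ 1 ⇒ order 0.

0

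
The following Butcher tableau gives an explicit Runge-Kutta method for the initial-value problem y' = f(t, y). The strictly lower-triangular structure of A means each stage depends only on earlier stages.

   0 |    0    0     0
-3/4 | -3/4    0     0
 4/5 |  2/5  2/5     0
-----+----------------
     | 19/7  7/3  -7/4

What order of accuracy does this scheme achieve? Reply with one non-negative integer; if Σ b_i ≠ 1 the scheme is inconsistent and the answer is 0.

0

b = (19/7, 7/3, -7/4)
c = (0, -3/4, 4/5)
Ac = (0, 0, -3/10)
Σ b_i: 19/7·1 + 7/3·1 + (-7/4)·1 = 277/84 ≠ 1 ⇒ order 0.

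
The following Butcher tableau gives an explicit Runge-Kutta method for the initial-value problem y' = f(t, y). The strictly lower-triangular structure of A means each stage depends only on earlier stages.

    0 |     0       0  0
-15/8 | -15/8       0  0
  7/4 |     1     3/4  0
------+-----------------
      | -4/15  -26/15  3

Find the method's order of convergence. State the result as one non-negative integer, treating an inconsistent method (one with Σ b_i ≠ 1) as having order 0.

1

b = (-4/15, -26/15, 3)
c = (0, -15/8, 7/4)
Ac = (0, 0, -45/32)
Σ b_i: (-4/15)·1 + (-26/15)·1 + 3·1 = 1 ✓
b·c: (-26/15)·(-15/8) + 3·7/4 = 17/2 ≠ 1/2 ⇒ order 1.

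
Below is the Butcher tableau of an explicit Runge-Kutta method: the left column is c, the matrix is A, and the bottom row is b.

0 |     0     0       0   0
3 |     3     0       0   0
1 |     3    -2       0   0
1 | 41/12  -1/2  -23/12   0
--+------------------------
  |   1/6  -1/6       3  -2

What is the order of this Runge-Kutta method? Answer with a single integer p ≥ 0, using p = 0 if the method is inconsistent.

2

b = (1/6, -1/6, 3, -2)
c = (0, 3, 1, 1)
Ac = (0, 0, -6, -41/12)
Σ b_i: 1/6·1 + (-1/6)·1 + 3·1 + (-2)·1 = 1 ✓
b·c: (-1/6)·3 + 3·1 + (-2)·1 = 1/2 ✓
b·c²: (-1/6)·9 + 3·1 + (-2)·1 = -1/2 ≠ 1/3 ⇒ order 2.
b·Ac: 3·(-6) + (-2)·(-41/12) = -67/6 ≠ 1/6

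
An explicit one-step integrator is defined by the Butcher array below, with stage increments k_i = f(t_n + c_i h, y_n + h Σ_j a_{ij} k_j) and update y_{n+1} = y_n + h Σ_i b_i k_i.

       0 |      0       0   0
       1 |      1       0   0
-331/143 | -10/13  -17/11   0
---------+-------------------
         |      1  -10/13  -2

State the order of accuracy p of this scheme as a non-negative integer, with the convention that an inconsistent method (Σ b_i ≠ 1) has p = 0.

0

b = (1, -10/13, -2)
c = (0, 1, -331/143)
Ac = (0, 0, -17/11)
Σ b_i: 1·1 + (-10/13)·1 + (-2)·1 = -23/13 ≠ 1 ⇒ order 0.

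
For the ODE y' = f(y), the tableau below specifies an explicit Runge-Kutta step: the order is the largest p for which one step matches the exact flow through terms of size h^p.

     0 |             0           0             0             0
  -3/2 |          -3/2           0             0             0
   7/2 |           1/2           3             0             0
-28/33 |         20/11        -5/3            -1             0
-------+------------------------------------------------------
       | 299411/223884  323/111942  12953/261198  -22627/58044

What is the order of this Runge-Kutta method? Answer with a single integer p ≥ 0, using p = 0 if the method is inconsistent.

3

b = (299411/223884, 323/111942, 12953/261198, -22627/58044)
c = (0, -3/2, 7/2, -28/33)
Ac = (0, 0, -9/2, -1)
Σ b_i: 299411/223884·1 + 323/111942·1 + 12953/261198·1 + (-22627/58044)·1 = 1 ✓
b·c: 323/111942·(-3/2) + 12953/261198·7/2 + (-22627/58044)·(-28/33) = 1/2 ✓
b·c²: 323/111942·9/4 + 12953/261198·49/4 + (-22627/58044)·784/1089 = 1/3 ✓
b·Ac: 12953/261198·(-9/2) + (-22627/58044)·(-1) = 1/6 ✓
b·c³: 323/111942·(-27/8) + 12953/261198·343/8 + (-22627/58044)·(-21952/35937) = 1054309/447768 ≠ 1/4 ⇒ order 3.
b·(c∘Ac): 12953/261198·(-63/4) + (-22627/58044)·28/33 = -55315/49752 ≠ 1/8
b·Ac²: 12953/261198·27/4 + (-22627/58044)·(-16) = 108989/16584 ≠ 1/12
b·A²c: (-22627/58044)·9/2 = -67881/38696 ≠ 1/24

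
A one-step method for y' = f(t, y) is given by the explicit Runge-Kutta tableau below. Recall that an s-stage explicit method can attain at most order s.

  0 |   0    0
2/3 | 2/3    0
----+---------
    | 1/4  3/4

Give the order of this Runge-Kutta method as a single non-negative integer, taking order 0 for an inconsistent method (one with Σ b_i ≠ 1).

2

b = (1/4, 3/4)
c = (0, 2/3)
Σ b_i: 1/4·1 + 3/4·1 = 1 ✓
b·c: 3/4·2/3 = 1/2 ✓; 2 stages ⇒ order 2.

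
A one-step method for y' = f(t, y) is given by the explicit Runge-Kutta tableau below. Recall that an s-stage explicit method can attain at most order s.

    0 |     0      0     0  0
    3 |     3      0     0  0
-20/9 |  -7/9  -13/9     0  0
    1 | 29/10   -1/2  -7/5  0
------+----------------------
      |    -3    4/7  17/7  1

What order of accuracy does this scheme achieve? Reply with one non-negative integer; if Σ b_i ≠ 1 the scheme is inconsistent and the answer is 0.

1

b = (-3, 4/7, 17/7, 1)
c = (0, 3, -20/9, 1)
Ac = (0, 0, -13/3, 29/18)
Σ b_i: (-3)·1 + 4/7·1 + 17/7·1 + 1·1 = 1 ✓
b·c: 4/7·3 + 17/7·(-20/9) + 1·1 = -169/63 ≠ 1/2 ⇒ order 1.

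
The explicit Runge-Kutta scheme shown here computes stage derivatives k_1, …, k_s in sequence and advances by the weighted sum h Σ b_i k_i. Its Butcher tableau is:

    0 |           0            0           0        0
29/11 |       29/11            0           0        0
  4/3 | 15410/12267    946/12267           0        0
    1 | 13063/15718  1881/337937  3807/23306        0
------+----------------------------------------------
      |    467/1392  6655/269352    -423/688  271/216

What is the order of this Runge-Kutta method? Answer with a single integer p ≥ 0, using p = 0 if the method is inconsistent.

b = (467/1392, 6655/269352, -423/688, 271/216)
c = (0, 29/11, 4/3, 1)
Ac = (0, 0, 86/423, 63/271)
Σ b_i: 467/1392·1 + 6655/269352·1 + (-423/688)·1 + 271/216·1 = 1 ✓
b·c: 6655/269352·29/11 + (-423/688)·4/3 + 271/216·1 = 1/2 ✓
b·c²: 6655/269352·841/121 + (-423/688)·16/9 + 271/216·1 = 1/3 ✓
b·Ac: (-423/688)·86/423 + 271/216·63/271 = 1/6 ✓
b·c³: 6655/269352·24389/1331 + (-423/688)·64/27 + 271/216·1 = 1/4 ✓
b·(c∘Ac): (-423/688)·344/1269 + 271/216·63/271 = 1/8 ✓
b·Ac²: (-423/688)·2494/4653 + 271/216·981/2981 = 1/12 ✓
b·A²c: 271/216·9/271 = 1/24 ✓; 4 stages ⇒ order 4.

4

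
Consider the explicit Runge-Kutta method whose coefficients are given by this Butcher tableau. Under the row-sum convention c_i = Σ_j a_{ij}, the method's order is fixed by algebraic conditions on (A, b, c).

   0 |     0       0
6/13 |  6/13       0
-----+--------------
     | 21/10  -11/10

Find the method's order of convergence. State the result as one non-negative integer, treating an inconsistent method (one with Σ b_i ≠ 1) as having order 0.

1

b = (21/10, -11/10)
c = (0, 6/13)
Σ b_i: 21/10·1 + (-11/10)·1 = 1 ✓
b·c: (-11/10)·6/13 = -33/65 ≠ 1/2 ⇒ order 1.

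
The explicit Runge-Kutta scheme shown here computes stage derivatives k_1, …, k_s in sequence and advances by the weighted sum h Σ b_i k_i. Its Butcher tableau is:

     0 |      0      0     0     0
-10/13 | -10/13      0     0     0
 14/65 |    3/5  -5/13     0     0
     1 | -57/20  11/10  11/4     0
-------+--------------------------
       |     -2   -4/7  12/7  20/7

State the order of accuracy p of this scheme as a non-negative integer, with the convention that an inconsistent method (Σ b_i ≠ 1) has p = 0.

0

b = (-2, -4/7, 12/7, 20/7)
c = (0, -10/13, 14/65, 1)
Ac = (0, 0, 50/169, -33/130)
Σ b_i: (-2)·1 + (-4/7)·1 + 12/7·1 + 20/7·1 = 2 ≠ 1 ⇒ order 0.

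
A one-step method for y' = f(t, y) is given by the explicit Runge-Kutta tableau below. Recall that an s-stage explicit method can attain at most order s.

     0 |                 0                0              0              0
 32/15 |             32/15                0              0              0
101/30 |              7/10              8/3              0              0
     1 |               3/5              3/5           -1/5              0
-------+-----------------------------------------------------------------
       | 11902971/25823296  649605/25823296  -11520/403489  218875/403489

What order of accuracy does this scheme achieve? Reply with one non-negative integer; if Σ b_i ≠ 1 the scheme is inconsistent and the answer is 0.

b = (11902971/25823296, 649605/25823296, -11520/403489, 218875/403489)
c = (0, 32/15, 101/30, 1)
Ac = (0, 0, 256/45, 91/150)
Σ b_i: 11902971/25823296·1 + 649605/25823296·1 + (-11520/403489)·1 + 218875/403489·1 = 1 ✓
b·c: 649605/25823296·32/15 + (-11520/403489)·101/30 + 218875/403489·1 = 1/2 ✓
b·c²: 649605/25823296·1024/225 + (-11520/403489)·10201/900 + 218875/403489·1 = 1/3 ✓
b·Ac: (-11520/403489)·256/45 + 218875/403489·91/150 = 1/6 ✓
b·c³: 649605/25823296·32768/3375 + (-11520/403489)·1030301/27000 + 218875/403489·1 = -27488837/90785025 ≠ 1/4 ⇒ order 3.
b·(c∘Ac): (-11520/403489)·12928/675 + 218875/403489·91/150 = -878537/4034890 ≠ 1/8
b·Ac²: (-11520/403489)·8192/675 + 218875/403489·2087/4500 = -6894139/72628020 ≠ 1/12
b·A²c: 218875/403489·(-256/225) = -2241280/3631401 ≠ 1/24

3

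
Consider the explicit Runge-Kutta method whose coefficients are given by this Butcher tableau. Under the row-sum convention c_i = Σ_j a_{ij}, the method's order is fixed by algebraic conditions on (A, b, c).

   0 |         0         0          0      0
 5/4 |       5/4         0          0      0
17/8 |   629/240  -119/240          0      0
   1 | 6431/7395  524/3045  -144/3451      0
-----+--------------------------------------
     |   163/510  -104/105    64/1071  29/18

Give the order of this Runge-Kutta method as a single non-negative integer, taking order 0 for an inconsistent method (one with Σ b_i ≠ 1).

4

b = (163/510, -104/105, 64/1071, 29/18)
c = (0, 5/4, 17/8, 1)
Ac = (0, 0, -119/192, 11/87)
Σ b_i: 163/510·1 + (-104/105)·1 + 64/1071·1 + 29/18·1 = 1 ✓
b·c: (-104/105)·5/4 + 64/1071·17/8 + 29/18·1 = 1/2 ✓
b·c²: (-104/105)·25/16 + 64/1071·289/64 + 29/18·1 = 1/3 ✓
b·Ac: 64/1071·(-119/192) + 29/18·11/87 = 1/6 ✓
b·c³: (-104/105)·125/64 + 64/1071·4913/512 + 29/18·1 = 1/4 ✓
b·(c∘Ac): 64/1071·(-2023/1536) + 29/18·11/87 = 1/8 ✓
b·Ac²: 64/1071·(-595/768) + 29/18·7/87 = 1/12 ✓
b·A²c: 29/18·3/116 = 1/24 ✓; 4 stages ⇒ order 4.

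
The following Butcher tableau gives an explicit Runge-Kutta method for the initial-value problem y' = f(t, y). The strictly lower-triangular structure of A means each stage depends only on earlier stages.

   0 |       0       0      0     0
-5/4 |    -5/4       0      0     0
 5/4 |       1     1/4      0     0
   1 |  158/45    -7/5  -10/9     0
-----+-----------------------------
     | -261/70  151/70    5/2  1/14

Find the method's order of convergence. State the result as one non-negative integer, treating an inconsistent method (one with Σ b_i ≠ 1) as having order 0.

2

b = (-261/70, 151/70, 5/2, 1/14)
c = (0, -5/4, 5/4, 1)
Ac = (0, 0, -5/16, 13/36)
Σ b_i: (-261/70)·1 + 151/70·1 + 5/2·1 + 1/14·1 = 1 ✓
b·c: 151/70·(-5/4) + 5/2·5/4 + 1/14·1 = 1/2 ✓
b·c²: 151/70·25/16 + 5/2·25/16 + 1/14·1 = 823/112 ≠ 1/3 ⇒ order 2.
b·Ac: 5/2·(-5/16) + 1/14·13/36 = -1523/2016 ≠ 1/6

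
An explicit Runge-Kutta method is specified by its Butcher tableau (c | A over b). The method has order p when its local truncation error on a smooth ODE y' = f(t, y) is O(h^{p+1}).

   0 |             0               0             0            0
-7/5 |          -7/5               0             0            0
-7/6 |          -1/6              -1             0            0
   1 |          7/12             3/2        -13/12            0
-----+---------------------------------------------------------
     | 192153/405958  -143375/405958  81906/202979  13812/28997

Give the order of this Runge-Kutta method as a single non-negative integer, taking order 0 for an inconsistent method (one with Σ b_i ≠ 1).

b = (192153/405958, -143375/405958, 81906/202979, 13812/28997)
c = (0, -7/5, -7/6, 1)
Ac = (0, 0, 7/5, -301/360)
Σ b_i: 192153/405958·1 + (-143375/405958)·1 + 81906/202979·1 + 13812/28997·1 = 1 ✓
b·c: (-143375/405958)·(-7/5) + 81906/202979·(-7/6) + 13812/28997·1 = 1/2 ✓
b·c²: (-143375/405958)·49/25 + 81906/202979·49/36 + 13812/28997·1 = 1/3 ✓
b·Ac: 81906/202979·7/5 + 13812/28997·(-301/360) = 1/6 ✓
b·c³: (-143375/405958)·(-343/125) + 81906/202979·(-343/216) + 13812/28997·1 = 839987/1043892 ≠ 1/4 ⇒ order 3.
b·(c∘Ac): 81906/202979·(-49/30) + 13812/28997·(-301/360) = -919793/869910 ≠ 1/8
b·Ac²: 81906/202979·(-49/25) + 13812/28997·15827/10800 = -484687/5219460 ≠ 1/12
b·A²c: 13812/28997·(-91/60) = -104741/144985 ≠ 1/24

3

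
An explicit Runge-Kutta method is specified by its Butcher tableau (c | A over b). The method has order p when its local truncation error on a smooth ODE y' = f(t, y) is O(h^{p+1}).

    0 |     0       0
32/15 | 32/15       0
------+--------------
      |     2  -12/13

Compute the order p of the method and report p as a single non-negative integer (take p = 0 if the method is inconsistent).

0

b = (2, -12/13)
c = (0, 32/15)
Σ b_i: 2·1 + (-12/13)·1 = 14/13 ≠ 1 ⇒ order 0.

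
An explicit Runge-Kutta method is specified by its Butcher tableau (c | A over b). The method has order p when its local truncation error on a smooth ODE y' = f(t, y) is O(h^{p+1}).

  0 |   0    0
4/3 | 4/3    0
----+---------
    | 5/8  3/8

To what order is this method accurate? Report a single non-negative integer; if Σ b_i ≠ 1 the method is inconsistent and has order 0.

b = (5/8, 3/8)
c = (0, 4/3)
Σ b_i: 5/8·1 + 3/8·1 = 1 ✓
b·c: 3/8·4/3 = 1/2 ✓; 2 stages ⇒ order 2.

2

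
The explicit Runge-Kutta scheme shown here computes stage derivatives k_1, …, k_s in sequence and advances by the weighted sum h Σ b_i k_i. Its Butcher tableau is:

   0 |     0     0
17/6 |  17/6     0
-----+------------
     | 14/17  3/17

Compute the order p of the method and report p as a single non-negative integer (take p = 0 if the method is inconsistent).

b = (14/17, 3/17)
c = (0, 17/6)
Σ b_i: 14/17·1 + 3/17·1 = 1 ✓
b·c: 3/17·17/6 = 1/2 ✓; 2 stages ⇒ order 2.

2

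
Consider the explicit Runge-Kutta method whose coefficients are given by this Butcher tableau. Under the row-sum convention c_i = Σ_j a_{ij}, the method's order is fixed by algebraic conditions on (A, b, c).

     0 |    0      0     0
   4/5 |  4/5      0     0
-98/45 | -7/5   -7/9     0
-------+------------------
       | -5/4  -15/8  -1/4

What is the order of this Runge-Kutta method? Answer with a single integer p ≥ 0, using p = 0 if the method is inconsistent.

b = (-5/4, -15/8, -1/4)
c = (0, 4/5, -98/45)
Ac = (0, 0, -28/45)
Σ b_i: (-5/4)·1 + (-15/8)·1 + (-1/4)·1 = -27/8 ≠ 1 ⇒ order 0.

0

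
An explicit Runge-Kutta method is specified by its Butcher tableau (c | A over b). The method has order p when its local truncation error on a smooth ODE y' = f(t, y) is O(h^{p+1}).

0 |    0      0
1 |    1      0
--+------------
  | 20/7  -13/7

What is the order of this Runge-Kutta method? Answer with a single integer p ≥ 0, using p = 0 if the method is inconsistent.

b = (20/7, -13/7)
c = (0, 1)
Σ b_i: 20/7·1 + (-13/7)·1 = 1 ✓
b·c: (-13/7)·1 = -13/7 ≠ 1/2 ⇒ order 1.

1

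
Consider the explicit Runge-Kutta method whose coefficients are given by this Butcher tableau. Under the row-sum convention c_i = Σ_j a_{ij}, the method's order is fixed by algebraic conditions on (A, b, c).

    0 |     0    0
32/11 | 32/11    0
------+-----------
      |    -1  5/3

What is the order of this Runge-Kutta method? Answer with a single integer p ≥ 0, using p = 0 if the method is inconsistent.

b = (-1, 5/3)
c = (0, 32/11)
Σ b_i: (-1)·1 + 5/3·1 = 2/3 ≠ 1 ⇒ order 0.

0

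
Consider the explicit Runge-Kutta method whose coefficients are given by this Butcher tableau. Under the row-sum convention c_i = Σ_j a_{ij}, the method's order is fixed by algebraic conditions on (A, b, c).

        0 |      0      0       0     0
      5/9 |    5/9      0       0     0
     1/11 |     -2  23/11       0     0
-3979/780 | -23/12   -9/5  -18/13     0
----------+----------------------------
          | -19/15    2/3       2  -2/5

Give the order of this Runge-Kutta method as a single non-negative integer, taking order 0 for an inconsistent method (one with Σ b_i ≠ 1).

b = (-19/15, 2/3, 2, -2/5)
c = (0, 5/9, 1/11, -3979/780)
Ac = (0, 0, 115/99, -161/143)
Σ b_i: (-19/15)·1 + 2/3·1 + 2·1 + (-2/5)·1 = 1 ✓
b·c: 2/3·5/9 + 2·1/11 + (-2/5)·(-3979/780) = 500521/193050 ≠ 1/2 ⇒ order 1.

1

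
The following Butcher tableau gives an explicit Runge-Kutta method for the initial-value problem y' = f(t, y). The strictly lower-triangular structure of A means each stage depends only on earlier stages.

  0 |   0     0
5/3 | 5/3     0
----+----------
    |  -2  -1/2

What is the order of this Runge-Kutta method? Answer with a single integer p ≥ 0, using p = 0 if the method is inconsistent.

0

b = (-2, -1/2)
c = (0, 5/3)
Σ b_i: (-2)·1 + (-1/2)·1 = -5/2 ≠ 1 ⇒ order 0.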